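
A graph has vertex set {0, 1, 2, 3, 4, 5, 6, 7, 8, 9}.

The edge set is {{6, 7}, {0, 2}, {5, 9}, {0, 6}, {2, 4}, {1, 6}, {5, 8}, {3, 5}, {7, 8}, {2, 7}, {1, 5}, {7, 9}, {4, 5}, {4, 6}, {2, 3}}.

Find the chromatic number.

The cycle 5-3-2-7-9-5 has odd length 5, so it cannot be 2-colored; at least 3 colors are needed.
A valid assignment using 3 colors: 0=blue, 1=blue, 2=red, 3=blue, 4=blue, 5=red, 6=red, 7=blue, 8=green, 9=green. Each edge has distinct colors on its endpoints.

3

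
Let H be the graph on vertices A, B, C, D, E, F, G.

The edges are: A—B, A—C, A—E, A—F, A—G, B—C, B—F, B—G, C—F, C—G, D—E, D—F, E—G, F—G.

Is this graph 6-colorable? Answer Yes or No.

Yes

The chromatic number is 5. A, B, C, F, G form a clique, so at least 5 colors are needed.
A valid assignment using 5 colors: A=3, B=4, C=5, D=2, E=1, F=1, G=2.
Since 6 ≥ 5, a proper 6-coloring certainly exists.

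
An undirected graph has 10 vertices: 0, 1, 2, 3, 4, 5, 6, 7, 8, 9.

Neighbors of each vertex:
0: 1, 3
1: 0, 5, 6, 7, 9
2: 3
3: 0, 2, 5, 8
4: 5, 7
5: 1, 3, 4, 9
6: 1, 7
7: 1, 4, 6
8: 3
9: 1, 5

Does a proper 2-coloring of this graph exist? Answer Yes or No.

No

1, 6, 7 are mutually adjacent, so at least 3 colors are needed.
So 2 colors are not enough.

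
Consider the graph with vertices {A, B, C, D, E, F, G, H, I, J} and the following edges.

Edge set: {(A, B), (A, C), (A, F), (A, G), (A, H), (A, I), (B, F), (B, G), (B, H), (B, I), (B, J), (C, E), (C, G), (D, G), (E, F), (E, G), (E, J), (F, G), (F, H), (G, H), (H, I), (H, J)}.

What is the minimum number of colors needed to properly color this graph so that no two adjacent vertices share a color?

A, B, F, G, H form a clique, so at least 5 colors are needed.
5 colors suffice: A=4, B=3, C=3, D=2, E=2, F=5, G=1, H=2, I=1, J=1. Each edge has distinct colors on its endpoints.

5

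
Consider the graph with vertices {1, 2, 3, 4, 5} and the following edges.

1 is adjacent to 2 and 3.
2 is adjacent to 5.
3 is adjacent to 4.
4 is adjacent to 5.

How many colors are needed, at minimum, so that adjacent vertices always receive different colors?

3

The cycle 3-1-2-5-4-3 has odd length 5, so it cannot be 2-colored; at least 3 colors are needed.
3 colors suffice: color red → {2, 3}; color blue → {1, 5}; color green → {4}. Every edge joins two different colors.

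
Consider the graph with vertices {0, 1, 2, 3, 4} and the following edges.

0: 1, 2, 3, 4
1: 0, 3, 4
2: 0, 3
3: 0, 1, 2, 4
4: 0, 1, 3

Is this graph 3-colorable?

0, 1, 3, 4 are mutually adjacent (a clique of size 4), so at least 4 colors are needed.
So 3 colors are not enough.

No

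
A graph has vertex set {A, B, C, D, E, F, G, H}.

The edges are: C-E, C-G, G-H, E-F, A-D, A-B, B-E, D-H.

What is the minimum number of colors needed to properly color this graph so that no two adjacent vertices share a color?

3

The cycle E-C-G-H-D-A-B-E has odd length 7, so it cannot be 2-colored; at least 3 colors are needed.
A valid assignment using 3 colors: A=1, B=2, C=3, D=2, E=1, F=2, G=2, H=1. Every edge joins two different colors.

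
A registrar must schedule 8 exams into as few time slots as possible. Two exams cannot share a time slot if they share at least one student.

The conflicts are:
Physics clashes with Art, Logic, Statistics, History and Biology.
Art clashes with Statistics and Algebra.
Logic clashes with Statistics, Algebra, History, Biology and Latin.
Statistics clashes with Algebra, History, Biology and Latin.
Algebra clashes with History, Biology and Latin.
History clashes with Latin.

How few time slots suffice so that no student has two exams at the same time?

Logic, Statistics, Algebra, History, Latin all conflict with each other, so at least 5 time slots are needed.
5 time slots suffice: time slot 1 → {Statistics}; time slot 2 → {Art, Logic}; time slot 3 → {Physics, Algebra}; time slot 4 → {History, Biology}; time slot 5 → {Latin}. No two conflicting exams share a time slot.

5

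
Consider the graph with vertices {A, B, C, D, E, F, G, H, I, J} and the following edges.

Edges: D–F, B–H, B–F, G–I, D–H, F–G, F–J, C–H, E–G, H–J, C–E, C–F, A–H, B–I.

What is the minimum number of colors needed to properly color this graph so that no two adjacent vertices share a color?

E and G are adjacent, so at least 2 colors are needed.
2 colors suffice: color 1 → {E, F, H, I}; color 2 → {A, B, C, D, G, J}. No two adjacent vertices share a color.

2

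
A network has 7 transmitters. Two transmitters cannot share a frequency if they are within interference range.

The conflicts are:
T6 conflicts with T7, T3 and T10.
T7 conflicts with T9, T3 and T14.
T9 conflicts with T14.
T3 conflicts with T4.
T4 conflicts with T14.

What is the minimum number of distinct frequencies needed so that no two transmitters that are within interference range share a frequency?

T7, T9, T14 all conflict with each other, so at least 3 frequencies are needed.
3 frequencies suffice: frequency 1 → {T7, T10, T4}; frequency 2 → {T3, T14}; frequency 3 → {T6, T9}. Every pair that conflicts lands in different frequencies.

3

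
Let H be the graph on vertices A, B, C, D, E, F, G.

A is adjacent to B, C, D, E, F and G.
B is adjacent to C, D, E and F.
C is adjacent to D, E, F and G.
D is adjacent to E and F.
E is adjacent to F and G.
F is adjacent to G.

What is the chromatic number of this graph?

6

A, B, C, D, E, F form a clique, so at least 6 colors are needed.
A valid assignment using 6 colors: A=1, B=6, C=3, D=5, E=4, F=2, G=5. Every edge joins two different colors.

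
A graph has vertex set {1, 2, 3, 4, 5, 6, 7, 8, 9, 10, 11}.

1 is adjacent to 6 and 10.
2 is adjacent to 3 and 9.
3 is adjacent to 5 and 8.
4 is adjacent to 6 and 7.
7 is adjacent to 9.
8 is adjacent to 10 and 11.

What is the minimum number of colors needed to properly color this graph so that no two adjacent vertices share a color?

3

The cycle 7-4-6-1-10-8-3-2-9-7 has odd length 9, so it cannot be 2-colored; at least 3 colors are needed.
3 colors suffice: color a → {1, 4, 5, 8, 9}; color b → {3, 6, 7, 10, 11}; color c → {2}. No two adjacent vertices share a color.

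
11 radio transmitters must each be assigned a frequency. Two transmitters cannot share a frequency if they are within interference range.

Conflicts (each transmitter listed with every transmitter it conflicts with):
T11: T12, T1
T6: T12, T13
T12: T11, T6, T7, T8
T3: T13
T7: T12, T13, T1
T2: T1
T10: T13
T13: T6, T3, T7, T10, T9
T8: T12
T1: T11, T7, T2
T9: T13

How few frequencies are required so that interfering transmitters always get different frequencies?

T7 and T1 conflict, so at least 2 frequencies are needed.
2 frequencies suffice: frequency 1 → {T12, T13, T1}; frequency 2 → {T11, T6, T3, T7, T2, T10, T8, T9}. No two conflicting transmitters share a frequency.

2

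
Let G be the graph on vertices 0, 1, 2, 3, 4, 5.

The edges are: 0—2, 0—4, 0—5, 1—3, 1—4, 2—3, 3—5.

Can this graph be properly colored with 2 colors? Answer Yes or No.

No

The cycle 1-3-2-0-4-1 has odd length 5, so it cannot be 2-colored; at least 3 colors are needed.
So 2 colors are not enough.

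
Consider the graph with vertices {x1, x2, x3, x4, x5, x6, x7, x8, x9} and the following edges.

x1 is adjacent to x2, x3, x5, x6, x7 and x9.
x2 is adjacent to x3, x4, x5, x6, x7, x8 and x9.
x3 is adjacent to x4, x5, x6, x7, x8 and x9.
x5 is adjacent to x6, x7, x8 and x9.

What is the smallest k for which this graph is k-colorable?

5

x1, x2, x3, x5, x6 form a clique, so at least 5 colors are needed.
5 colors suffice: color R → {x3}; color B → {x2}; color G → {x4, x5}; color Y → {x1, x8}; color P → {x6, x7, x9}. Each edge has distinct colors on its endpoints.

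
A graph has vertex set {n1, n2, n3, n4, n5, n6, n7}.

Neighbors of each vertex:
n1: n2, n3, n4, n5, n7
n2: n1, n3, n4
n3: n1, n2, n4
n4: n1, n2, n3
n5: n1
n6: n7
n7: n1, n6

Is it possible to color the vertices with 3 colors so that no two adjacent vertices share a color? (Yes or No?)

n1, n2, n3, n4 are mutually adjacent (a clique of size 4), so at least 4 colors are needed.
So 3 colors are not enough.

No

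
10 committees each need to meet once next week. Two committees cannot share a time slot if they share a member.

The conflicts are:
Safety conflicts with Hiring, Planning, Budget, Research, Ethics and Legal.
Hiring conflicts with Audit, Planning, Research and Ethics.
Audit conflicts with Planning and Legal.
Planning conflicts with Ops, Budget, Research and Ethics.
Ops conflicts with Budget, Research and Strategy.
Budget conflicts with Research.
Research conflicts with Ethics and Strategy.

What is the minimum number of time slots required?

5

Safety, Hiring, Planning, Research, Ethics pairwise conflict, so at least 5 time slots are needed.
5 time slots suffice: time slot 1 → {Planning, Legal, Strategy}; time slot 2 → {Audit, Research}; time slot 3 → {Safety, Ops}; time slot 4 → {Hiring, Budget}; time slot 5 → {Ethics}. Each listed conflict is separated.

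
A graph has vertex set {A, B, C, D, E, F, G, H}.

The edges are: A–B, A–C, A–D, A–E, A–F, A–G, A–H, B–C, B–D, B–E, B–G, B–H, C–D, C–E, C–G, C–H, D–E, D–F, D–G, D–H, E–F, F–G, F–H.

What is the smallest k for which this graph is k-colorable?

5

A, B, C, D, E form a clique, so at least 5 colors are needed.
5 colors suffice: color 1 → {D}; color 2 → {A}; color 3 → {B, F}; color 4 → {C}; color 5 → {E, G, H}. Each edge has distinct colors on its endpoints.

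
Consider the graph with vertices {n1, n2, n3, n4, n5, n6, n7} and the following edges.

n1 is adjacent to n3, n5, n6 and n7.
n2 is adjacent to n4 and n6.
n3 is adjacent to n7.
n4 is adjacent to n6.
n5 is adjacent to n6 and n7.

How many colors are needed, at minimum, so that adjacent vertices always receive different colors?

n2, n4, n6 form a triangle, so at least 3 colors are needed.
A valid assignment using 3 colors: n1=2, n2=2, n3=3, n4=3, n5=3, n6=1, n7=1. Each edge has distinct colors on its endpoints.

3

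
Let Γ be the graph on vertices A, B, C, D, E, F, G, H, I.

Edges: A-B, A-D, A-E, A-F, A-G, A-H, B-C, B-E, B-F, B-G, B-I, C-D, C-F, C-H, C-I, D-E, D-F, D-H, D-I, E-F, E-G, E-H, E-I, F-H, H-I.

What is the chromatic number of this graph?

A, D, E, F, H are mutually adjacent (a clique of size 5), so at least 5 colors are needed.
A valid assignment using 5 colors: A=3, B=2, C=1, D=2, E=1, F=5, G=4, H=4, I=3. Each edge has distinct colors on its endpoints.

5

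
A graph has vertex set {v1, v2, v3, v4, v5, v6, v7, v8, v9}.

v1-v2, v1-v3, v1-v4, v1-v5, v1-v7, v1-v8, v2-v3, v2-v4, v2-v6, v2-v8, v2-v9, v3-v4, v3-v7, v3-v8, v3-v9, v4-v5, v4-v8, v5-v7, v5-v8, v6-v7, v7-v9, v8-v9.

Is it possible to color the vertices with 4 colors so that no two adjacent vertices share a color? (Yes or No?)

No

v1, v2, v3, v4, v8 are pairwise adjacent (a clique of size 5), so at least 5 colors are needed.
So 4 colors are not enough.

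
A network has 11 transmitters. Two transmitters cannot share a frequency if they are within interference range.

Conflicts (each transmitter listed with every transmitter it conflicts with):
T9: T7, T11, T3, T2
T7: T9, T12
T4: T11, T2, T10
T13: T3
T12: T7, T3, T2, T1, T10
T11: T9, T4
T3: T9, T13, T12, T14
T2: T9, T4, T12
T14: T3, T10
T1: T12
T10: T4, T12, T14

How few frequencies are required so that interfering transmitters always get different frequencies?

2

T4 and T11 conflict, so at least 2 frequencies are needed.
2 frequencies suffice: T9=1, T7=2, T4=1, T13=1, T12=1, T11=2, T3=2, T2=2, T14=1, T1=2, T10=2. Every pair that conflicts lands in different frequencies.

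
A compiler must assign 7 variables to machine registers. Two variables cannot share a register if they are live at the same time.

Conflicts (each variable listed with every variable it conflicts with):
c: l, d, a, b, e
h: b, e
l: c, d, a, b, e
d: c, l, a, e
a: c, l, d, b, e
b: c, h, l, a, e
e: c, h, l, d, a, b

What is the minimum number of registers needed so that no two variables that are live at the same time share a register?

5

c, l, a, b, e all conflict with each other, so at least 5 registers are needed.
5 registers suffice: c=3, h=2, l=2, d=5, a=4, b=5, e=1. Each listed conflict is separated.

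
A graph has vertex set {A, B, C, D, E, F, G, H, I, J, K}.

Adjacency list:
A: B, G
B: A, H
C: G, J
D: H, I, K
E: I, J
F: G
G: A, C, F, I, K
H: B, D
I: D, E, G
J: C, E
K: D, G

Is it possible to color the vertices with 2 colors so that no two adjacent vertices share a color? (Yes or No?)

The cycle I-G-C-J-E-I has odd length 5, so it cannot be 2-colored; at least 3 colors are needed.
So 2 colors are not enough.

No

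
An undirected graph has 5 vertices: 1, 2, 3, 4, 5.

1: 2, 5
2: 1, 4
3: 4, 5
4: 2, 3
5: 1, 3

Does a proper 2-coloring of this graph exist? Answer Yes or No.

No

The cycle 5-1-2-4-3-5 has odd length 5, so it cannot be 2-colored; at least 3 colors are needed.
So 2 colors are not enough.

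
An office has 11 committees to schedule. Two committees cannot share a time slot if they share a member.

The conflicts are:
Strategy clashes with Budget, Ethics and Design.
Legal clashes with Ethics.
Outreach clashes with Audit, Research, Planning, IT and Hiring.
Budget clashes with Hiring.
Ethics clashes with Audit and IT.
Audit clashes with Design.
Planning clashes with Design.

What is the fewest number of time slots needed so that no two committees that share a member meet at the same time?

2

Strategy and Ethics conflict, so at least 2 time slots are needed.
A valid assignment using 2 time slots: Strategy=2, Legal=2, Outreach=1, Budget=1, Ethics=1, Audit=2, Research=2, Planning=2, IT=2, Hiring=2, Design=1. Each listed conflict is separated.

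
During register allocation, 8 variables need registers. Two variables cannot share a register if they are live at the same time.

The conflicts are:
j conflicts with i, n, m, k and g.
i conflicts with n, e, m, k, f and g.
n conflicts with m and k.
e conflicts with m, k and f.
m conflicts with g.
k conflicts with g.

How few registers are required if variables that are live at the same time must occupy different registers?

4

j, i, k, g are mutually in conflict, so at least 4 registers are needed.
4 registers suffice: j=3, i=1, n=4, e=3, m=2, k=2, f=2, g=4. Each listed conflict is separated.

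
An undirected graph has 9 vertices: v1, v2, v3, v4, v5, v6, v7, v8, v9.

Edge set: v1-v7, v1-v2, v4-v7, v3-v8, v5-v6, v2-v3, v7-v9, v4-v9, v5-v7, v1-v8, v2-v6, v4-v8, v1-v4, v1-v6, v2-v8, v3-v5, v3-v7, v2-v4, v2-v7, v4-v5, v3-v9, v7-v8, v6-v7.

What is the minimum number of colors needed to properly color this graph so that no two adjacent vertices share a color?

v1, v2, v4, v7, v8 are pairwise adjacent (a clique of size 5), so at least 5 colors are needed.
One proper 5-coloring: v1=purple, v2=blue, v3=green, v4=green, v5=blue, v6=green, v7=red, v8=yellow, v9=blue. Every edge joins two different colors.

5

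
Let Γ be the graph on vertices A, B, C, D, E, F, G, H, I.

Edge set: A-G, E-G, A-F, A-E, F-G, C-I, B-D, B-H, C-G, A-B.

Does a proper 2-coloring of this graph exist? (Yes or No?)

A, E, G are mutually adjacent, so at least 3 colors are needed.
So 2 colors are not enough.

No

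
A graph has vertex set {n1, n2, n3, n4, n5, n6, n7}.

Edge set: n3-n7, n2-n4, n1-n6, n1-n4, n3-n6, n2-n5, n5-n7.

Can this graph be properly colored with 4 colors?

The chromatic number is 3. The cycle n5-n2-n4-n1-n6-n3-n7-n5 has odd length 7, so it cannot be 2-colored; at least 3 colors are needed.
One proper 3-coloring: n1=R, n2=G, n3=R, n4=B, n5=R, n6=B, n7=B.
Since 4 ≥ 3, a proper 4-coloring certainly exists.

Yes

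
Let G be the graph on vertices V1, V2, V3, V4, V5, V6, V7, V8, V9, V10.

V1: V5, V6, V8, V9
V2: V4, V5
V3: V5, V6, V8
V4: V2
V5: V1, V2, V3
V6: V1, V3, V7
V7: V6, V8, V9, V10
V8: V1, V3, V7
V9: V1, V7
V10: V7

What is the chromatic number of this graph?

V3 and V8 are adjacent, so at least 2 colors are needed.
One proper 2-coloring: V1=1, V2=1, V3=1, V4=2, V5=2, V6=2, V7=1, V8=2, V9=2, V10=2. Every edge joins two different colors.

2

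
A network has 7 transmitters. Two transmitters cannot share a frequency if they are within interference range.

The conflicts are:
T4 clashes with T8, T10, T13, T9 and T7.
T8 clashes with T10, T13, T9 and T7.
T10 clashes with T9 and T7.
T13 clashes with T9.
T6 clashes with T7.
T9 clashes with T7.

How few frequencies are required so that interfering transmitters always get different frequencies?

T4, T8, T10, T9, T7 are mutually in conflict, so at least 5 frequencies are needed.
5 frequencies suffice: frequency 1 → {T6, T9}; frequency 2 → {T4}; frequency 3 → {T8}; frequency 4 → {T13, T7}; frequency 5 → {T10}. No two conflicting transmitters share a frequency.

5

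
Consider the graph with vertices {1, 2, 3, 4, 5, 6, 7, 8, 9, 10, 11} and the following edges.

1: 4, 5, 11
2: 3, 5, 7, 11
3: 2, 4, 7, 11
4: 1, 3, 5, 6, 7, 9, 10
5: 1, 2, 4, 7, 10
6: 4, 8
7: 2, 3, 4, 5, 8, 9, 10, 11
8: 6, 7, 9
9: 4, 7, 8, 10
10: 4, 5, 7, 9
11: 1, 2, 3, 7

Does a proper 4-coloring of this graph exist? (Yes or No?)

The chromatic number is 4. 2, 3, 7, 11 are mutually adjacent (a clique of size 4), so at least 4 colors are needed.
4 colors suffice: color red → {1, 6, 7}; color blue → {4, 8, 11}; color green → {3, 5, 9}; color yellow → {2, 10}.
That is already a proper 4-coloring.

Yes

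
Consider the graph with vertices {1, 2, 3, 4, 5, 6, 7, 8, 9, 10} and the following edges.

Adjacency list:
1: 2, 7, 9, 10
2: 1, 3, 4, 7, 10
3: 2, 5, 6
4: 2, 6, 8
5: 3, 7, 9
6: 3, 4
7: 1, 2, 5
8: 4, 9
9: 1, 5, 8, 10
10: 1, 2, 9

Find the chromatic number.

1, 2, 10 are mutually adjacent, so at least 3 colors are needed.
3 colors suffice: color a → {2, 6, 9}; color b → {1, 4, 5}; color c → {3, 7, 8, 10}. Every edge joins two different colors.

3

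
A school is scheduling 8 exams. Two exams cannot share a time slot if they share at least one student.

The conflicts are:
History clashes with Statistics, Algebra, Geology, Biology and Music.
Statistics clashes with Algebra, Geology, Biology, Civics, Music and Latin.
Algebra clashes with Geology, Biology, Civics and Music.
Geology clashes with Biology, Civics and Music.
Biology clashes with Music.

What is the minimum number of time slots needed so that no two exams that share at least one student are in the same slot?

6

History, Statistics, Algebra, Geology, Biology, Music all conflict with each other, so at least 6 time slots are needed.
6 time slots suffice: time slot 1 → {Statistics}; time slot 2 → {Algebra, Latin}; time slot 3 → {Geology}; time slot 4 → {Biology, Civics}; time slot 5 → {History}; time slot 6 → {Music}. Each listed conflict is separated.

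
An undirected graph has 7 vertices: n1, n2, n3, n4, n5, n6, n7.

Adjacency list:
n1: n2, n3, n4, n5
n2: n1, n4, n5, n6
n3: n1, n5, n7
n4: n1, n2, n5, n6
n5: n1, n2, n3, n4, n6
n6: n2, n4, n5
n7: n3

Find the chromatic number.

n1, n2, n4, n5 form a clique, so at least 4 colors are needed.
4 colors suffice: color 1 → {n5, n7}; color 2 → {n3, n4}; color 3 → {n2}; color 4 → {n1, n6}. Each edge has distinct colors on its endpoints.

4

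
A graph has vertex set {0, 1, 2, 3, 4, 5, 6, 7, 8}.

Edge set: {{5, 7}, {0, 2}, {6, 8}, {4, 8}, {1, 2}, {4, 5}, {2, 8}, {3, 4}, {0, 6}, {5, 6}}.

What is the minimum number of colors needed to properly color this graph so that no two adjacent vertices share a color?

5 and 6 are adjacent, so at least 2 colors are needed.
2 colors suffice: color a → {2, 4, 6, 7}; color b → {0, 1, 3, 5, 8}. No two adjacent vertices share a color.

2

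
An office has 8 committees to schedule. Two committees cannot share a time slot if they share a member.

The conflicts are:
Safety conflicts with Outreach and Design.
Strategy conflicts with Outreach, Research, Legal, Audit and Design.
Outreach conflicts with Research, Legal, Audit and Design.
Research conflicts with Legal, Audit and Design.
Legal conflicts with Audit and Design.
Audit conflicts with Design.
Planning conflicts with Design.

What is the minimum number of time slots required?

6

Strategy, Outreach, Research, Legal, Audit, Design pairwise conflict, so at least 6 time slots are needed.
6 time slots suffice: Safety=3, Strategy=5, Outreach=2, Research=4, Legal=3, Audit=6, Planning=2, Design=1. Every pair that conflicts lands in different time slots.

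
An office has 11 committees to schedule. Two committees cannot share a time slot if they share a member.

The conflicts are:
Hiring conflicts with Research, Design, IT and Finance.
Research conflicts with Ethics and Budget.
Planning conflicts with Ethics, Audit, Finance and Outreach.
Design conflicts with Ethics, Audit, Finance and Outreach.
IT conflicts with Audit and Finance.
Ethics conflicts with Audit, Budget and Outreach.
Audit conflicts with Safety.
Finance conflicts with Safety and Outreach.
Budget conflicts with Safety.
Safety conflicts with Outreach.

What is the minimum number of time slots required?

3

Planning, Finance, Outreach all conflict with each other, so at least 3 time slots are needed.
Using 3 time slots: Hiring=2, Research=3, Planning=3, Design=3, IT=3, Ethics=1, Audit=2, Finance=1, Budget=2, Safety=3, Outreach=2. Each listed conflict is separated.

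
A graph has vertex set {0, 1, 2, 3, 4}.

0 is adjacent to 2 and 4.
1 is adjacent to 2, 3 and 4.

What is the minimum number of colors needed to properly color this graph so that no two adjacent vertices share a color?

1 and 2 are adjacent, so at least 2 colors are needed.
2 colors suffice: color red → {0, 1}; color blue → {2, 3, 4}. Every edge joins two different colors.

2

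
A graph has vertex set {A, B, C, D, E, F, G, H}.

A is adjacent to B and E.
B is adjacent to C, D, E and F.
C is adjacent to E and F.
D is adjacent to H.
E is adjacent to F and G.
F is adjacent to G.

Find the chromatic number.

B, C, E, F form a clique, so at least 4 colors are needed.
4 colors suffice: A=green, B=red, C=yellow, D=blue, E=blue, F=green, G=red, H=red. Each edge has distinct colors on its endpoints.

4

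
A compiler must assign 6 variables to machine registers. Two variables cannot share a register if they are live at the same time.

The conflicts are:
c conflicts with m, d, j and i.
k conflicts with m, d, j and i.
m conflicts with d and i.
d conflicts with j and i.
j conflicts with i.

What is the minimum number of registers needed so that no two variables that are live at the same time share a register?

4

k, m, d, i pairwise conflict, so at least 4 registers are needed.
A valid assignment using 4 registers: c=3, k=3, m=4, d=1, j=4, i=2. Every pair that conflicts lands in different registers.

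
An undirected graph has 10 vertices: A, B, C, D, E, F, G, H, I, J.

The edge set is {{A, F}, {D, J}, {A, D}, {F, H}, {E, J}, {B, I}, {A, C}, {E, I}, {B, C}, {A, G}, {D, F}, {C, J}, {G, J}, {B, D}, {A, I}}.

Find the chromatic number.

3

A, D, F are mutually adjacent, so at least 3 colors are needed.
A valid assignment using 3 colors: A=1, B=1, C=2, D=2, E=3, F=3, G=2, H=1, I=2, J=1. No two adjacent vertices share a color.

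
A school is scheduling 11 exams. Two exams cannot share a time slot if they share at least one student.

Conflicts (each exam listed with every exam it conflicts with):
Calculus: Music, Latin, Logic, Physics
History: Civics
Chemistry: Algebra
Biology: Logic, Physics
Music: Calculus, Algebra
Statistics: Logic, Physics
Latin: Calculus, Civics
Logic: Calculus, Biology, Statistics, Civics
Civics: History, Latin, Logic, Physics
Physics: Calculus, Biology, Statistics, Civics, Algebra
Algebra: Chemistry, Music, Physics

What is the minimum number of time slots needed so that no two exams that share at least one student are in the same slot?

2

Civics and Physics conflict, so at least 2 time slots are needed.
2 time slots suffice: Calculus=2, History=1, Chemistry=1, Biology=2, Music=1, Statistics=2, Latin=1, Logic=1, Civics=2, Physics=1, Algebra=2. No two conflicting exams share a time slot.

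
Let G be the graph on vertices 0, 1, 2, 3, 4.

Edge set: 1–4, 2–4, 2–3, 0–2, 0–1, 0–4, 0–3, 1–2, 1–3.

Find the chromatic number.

4

0, 1, 2, 3 are mutually adjacent (a clique of size 4), so at least 4 colors are needed.
4 colors suffice: 0=blue, 1=red, 2=green, 3=yellow, 4=yellow. Every edge joins two different colors.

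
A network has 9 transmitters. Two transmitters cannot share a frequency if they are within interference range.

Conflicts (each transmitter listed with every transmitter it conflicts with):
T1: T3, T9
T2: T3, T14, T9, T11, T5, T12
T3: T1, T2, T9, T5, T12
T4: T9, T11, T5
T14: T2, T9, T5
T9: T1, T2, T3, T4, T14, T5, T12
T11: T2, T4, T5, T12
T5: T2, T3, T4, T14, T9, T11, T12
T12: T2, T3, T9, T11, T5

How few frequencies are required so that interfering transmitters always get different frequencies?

T2, T3, T9, T5, T12 pairwise conflict, so at least 5 frequencies are needed.
Using 5 frequencies: T1=2, T2=3, T3=5, T4=3, T14=4, T9=1, T11=1, T5=2, T12=4. Every pair that conflicts lands in different frequencies.

5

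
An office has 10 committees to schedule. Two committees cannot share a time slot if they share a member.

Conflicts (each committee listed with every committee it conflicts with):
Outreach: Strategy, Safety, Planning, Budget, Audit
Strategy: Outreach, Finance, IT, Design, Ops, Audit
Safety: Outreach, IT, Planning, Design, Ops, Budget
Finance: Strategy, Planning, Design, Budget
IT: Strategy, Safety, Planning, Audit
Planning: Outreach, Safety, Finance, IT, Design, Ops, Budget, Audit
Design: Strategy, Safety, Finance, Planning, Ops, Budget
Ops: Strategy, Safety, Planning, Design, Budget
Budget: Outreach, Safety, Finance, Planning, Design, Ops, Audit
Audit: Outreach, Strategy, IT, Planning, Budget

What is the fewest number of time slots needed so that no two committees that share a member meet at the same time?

5

Safety, Planning, Design, Ops, Budget are mutually in conflict, so at least 5 time slots are needed.
Using 5 time slots: Outreach=3, Strategy=1, Safety=4, Finance=4, IT=2, Planning=1, Design=3, Ops=5, Budget=2, Audit=4. Each listed conflict is separated.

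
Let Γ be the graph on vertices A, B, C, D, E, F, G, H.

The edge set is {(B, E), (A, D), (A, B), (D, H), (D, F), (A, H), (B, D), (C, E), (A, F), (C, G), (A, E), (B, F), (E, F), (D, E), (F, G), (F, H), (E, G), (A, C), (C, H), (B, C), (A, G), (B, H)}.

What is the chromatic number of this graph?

5

A, B, D, F, H are pairwise adjacent (a clique of size 5), so at least 5 colors are needed.
5 colors suffice: color 1 → {A}; color 2 → {C, F}; color 3 → {E, H}; color 4 → {B, G}; color 5 → {D}. No two adjacent vertices share a color.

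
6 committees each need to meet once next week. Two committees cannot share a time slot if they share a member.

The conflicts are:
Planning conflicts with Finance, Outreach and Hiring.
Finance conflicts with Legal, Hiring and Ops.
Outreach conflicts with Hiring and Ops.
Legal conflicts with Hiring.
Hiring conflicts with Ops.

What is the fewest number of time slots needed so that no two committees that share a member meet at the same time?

3

Finance, Legal, Hiring pairwise conflict, so at least 3 time slots are needed.
3 time slots suffice: time slot 1 → {Hiring}; time slot 2 → {Finance, Outreach}; time slot 3 → {Planning, Legal, Ops}. Each listed conflict is separated.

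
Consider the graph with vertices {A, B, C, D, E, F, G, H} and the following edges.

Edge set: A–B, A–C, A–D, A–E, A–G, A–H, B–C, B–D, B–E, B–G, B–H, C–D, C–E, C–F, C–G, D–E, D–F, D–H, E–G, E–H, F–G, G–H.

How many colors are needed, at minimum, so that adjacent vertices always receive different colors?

5

A, B, C, D, E are mutually adjacent (a clique of size 5), so at least 5 colors are needed.
5 colors suffice: A=purple, B=yellow, C=blue, D=red, E=green, F=green, G=red, H=blue. Each edge has distinct colors on its endpoints.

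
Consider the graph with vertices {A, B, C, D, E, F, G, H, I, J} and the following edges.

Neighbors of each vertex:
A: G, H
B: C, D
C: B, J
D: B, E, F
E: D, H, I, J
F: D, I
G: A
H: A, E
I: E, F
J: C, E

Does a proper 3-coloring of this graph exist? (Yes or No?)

The chromatic number is 3. The cycle C-J-E-D-B-C has odd length 5, so it cannot be 2-colored; at least 3 colors are needed.
3 colors suffice: A=1, B=1, C=2, D=2, E=1, F=1, G=2, H=2, I=2, J=3.
That is already a proper 3-coloring.

Yes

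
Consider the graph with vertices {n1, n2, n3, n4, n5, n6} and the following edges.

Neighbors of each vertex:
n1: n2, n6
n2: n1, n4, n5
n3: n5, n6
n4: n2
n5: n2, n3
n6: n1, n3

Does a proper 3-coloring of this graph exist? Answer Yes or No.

Yes

The chromatic number is 3. The cycle n1-n2-n5-n3-n6-n1 has odd length 5, so it cannot be 2-colored; at least 3 colors are needed.
3 colors suffice: color R → {n2, n3}; color B → {n1, n4, n5}; color G → {n6}.
That is already a proper 3-coloring.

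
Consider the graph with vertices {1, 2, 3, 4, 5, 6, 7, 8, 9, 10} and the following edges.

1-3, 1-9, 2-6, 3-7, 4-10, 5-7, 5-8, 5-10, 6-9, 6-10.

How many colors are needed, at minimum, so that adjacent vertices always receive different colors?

3

The cycle 7-5-10-6-9-1-3-7 has odd length 7, so it cannot be 2-colored; at least 3 colors are needed.
3 colors suffice: color a → {3, 4, 5, 6}; color b → {1, 2, 7, 8, 10}; color c → {9}. No two adjacent vertices share a color.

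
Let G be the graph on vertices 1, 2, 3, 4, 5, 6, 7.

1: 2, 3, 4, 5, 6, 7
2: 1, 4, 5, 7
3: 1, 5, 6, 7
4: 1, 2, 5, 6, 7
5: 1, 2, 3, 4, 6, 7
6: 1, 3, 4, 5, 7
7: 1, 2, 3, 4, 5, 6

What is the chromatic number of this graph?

1, 2, 4, 5, 7 are pairwise adjacent (a clique of size 5), so at least 5 colors are needed.
A valid assignment using 5 colors: 1=blue, 2=purple, 3=yellow, 4=yellow, 5=red, 6=purple, 7=green. Each edge has distinct colors on its endpoints.

5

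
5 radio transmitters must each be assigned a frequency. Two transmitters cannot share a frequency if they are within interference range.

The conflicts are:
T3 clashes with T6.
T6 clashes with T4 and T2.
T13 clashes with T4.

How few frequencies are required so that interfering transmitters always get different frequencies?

2

T13 and T4 conflict, so at least 2 frequencies are needed.
A valid assignment using 2 frequencies: T3=2, T6=1, T13=1, T4=2, T2=2. Each listed conflict is separated.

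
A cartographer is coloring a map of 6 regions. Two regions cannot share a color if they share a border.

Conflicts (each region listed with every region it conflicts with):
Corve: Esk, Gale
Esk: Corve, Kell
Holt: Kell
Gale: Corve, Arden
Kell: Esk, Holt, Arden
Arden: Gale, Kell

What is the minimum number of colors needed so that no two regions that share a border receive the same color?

The cycle Arden-Kell-Esk-Corve-Gale-Arden has odd length 5, so it cannot be 2-colored; at least 3 colors are needed.
One proper 3-coloring: Corve=1, Esk=2, Holt=2, Gale=3, Kell=1, Arden=2. Each listed conflict is separated.

3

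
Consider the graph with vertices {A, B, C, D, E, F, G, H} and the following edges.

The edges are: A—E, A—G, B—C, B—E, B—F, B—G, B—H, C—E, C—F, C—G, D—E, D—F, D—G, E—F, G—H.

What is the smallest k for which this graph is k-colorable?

4

B, C, E, F form a clique, so at least 4 colors are needed.
4 colors suffice: color 1 → {E, G}; color 2 → {A, B, D}; color 3 → {F, H}; color 4 → {C}. No two adjacent vertices share a color.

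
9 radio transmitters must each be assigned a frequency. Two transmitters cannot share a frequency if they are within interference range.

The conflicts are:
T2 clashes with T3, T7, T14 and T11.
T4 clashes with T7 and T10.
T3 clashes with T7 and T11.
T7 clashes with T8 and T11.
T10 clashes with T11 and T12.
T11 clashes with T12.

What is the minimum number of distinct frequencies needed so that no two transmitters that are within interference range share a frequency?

4

T2, T3, T7, T11 are mutually in conflict, so at least 4 frequencies are needed.
4 frequencies suffice: frequency 1 → {T4, T14, T8, T11}; frequency 2 → {T7, T10}; frequency 3 → {T2, T12}; frequency 4 → {T3}. No two conflicting transmitters share a frequency.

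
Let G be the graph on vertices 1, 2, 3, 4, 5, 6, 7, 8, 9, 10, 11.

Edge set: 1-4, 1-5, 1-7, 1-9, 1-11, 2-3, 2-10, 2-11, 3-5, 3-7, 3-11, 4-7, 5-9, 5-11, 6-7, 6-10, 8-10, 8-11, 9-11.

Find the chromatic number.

1, 5, 9, 11 are pairwise adjacent (a clique of size 4), so at least 4 colors are needed.
4 colors suffice: color a → {7, 10, 11}; color b → {1, 3, 6, 8}; color c → {2, 4, 5}; color d → {9}. Each edge has distinct colors on its endpoints.

4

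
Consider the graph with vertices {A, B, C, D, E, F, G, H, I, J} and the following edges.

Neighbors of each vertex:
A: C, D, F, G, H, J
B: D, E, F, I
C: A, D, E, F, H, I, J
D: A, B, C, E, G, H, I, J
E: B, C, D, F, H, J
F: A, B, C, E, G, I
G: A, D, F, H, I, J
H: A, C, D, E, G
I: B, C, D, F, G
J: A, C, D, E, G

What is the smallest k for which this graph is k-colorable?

4

C, D, E, H form a clique, so at least 4 colors are needed.
4 colors suffice: color 1 → {D, F}; color 2 → {B, C, G}; color 3 → {A, E, I}; color 4 → {H, J}. Every edge joins two different colors.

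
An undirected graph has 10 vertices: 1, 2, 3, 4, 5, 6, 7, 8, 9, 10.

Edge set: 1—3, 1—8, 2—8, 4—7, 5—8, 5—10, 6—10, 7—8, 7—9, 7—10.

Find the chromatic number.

5 and 8 are adjacent, so at least 2 colors are needed.
2 colors suffice: color red → {3, 4, 8, 9, 10}; color blue → {1, 2, 5, 6, 7}. No two adjacent vertices share a color.

2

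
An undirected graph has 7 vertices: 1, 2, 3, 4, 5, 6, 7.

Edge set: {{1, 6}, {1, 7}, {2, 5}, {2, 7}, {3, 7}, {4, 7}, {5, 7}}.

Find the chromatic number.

3

2, 5, 7 form a triangle, so at least 3 colors are needed.
3 colors suffice: color red → {6, 7}; color blue → {1, 3, 4, 5}; color green → {2}. No two adjacent vertices share a color.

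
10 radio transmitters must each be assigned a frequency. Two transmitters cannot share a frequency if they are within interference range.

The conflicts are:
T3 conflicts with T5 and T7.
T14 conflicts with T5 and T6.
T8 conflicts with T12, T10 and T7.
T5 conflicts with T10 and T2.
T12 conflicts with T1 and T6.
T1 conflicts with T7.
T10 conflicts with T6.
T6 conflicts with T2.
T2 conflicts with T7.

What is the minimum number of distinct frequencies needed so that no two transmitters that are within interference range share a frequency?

The cycle T7-T8-T10-T6-T2-T7 has odd length 5, so it cannot be 2-colored; at least 3 frequencies are needed.
3 frequencies suffice: T3=2, T14=2, T8=3, T5=1, T12=2, T1=3, T10=2, T6=1, T2=2, T7=1. Every pair that conflicts lands in different frequencies.

3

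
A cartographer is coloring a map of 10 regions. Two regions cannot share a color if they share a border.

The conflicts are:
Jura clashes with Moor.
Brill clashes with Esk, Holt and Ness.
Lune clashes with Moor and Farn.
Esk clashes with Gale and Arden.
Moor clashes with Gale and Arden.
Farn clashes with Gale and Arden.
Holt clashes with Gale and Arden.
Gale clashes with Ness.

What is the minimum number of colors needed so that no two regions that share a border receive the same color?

2

Lune and Moor conflict, so at least 2 colors are needed.
2 colors suffice: Jura=1, Brill=1, Lune=1, Esk=2, Moor=2, Farn=2, Holt=2, Gale=1, Arden=1, Ness=2. Every pair that conflicts lands in different colors.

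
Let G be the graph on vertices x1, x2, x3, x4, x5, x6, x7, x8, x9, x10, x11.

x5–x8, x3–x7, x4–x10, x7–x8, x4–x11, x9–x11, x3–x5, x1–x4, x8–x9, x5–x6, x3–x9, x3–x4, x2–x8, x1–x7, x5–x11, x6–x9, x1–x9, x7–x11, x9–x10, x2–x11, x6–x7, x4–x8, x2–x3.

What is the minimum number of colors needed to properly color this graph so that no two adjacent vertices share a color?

x3 and x5 are adjacent, so at least 2 colors are needed.
One proper 2-coloring: x1=2, x2=1, x3=2, x4=1, x5=1, x6=2, x7=1, x8=2, x9=1, x10=2, x11=2. No two adjacent vertices share a color.

2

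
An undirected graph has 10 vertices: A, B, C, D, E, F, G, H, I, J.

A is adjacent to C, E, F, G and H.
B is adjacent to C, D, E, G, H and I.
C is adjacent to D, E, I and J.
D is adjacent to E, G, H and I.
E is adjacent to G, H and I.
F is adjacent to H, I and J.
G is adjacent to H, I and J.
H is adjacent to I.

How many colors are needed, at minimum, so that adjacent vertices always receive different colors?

6

B, D, E, G, H, I are mutually adjacent (a clique of size 6), so at least 6 colors are needed.
6 colors suffice: color 1 → {C, F, G}; color 2 → {H, J}; color 3 → {A, I}; color 4 → {E}; color 5 → {D}; color 6 → {B}. No two adjacent vertices share a color.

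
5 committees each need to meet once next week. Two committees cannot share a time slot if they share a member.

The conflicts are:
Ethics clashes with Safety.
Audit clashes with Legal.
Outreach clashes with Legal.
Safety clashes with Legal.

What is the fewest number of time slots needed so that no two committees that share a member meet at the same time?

2

Ethics and Safety conflict, so at least 2 time slots are needed.
2 time slots suffice: time slot 1 → {Ethics, Legal}; time slot 2 → {Audit, Outreach, Safety}. Every pair that conflicts lands in different time slots.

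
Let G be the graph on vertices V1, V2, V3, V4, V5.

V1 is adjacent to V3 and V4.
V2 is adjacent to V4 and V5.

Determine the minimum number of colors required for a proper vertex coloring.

2

V1 and V3 are adjacent, so at least 2 colors are needed.
2 colors suffice: V1=1, V2=1, V3=2, V4=2, V5=2. Each edge has distinct colors on its endpoints.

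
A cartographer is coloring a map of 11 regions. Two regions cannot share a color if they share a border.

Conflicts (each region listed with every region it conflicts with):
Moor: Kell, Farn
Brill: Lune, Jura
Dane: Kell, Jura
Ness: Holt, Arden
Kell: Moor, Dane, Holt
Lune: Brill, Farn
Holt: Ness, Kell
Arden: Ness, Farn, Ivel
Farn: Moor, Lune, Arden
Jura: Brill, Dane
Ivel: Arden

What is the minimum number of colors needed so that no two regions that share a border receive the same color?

3

The cycle Farn-Lune-Brill-Jura-Dane-Kell-Moor-Farn has odd length 7, so it cannot be 2-colored; at least 3 colors are needed.
3 colors suffice: Moor=3, Brill=2, Dane=2, Ness=3, Kell=1, Lune=1, Holt=2, Arden=1, Farn=2, Jura=1, Ivel=2. No two conflicting regions share a color.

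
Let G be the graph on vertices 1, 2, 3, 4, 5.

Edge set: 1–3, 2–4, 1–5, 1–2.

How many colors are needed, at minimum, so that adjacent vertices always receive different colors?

2

1 and 5 are adjacent, so at least 2 colors are needed.
2 colors suffice: 1=a, 2=b, 3=b, 4=a, 5=b. Every edge joins two different colors.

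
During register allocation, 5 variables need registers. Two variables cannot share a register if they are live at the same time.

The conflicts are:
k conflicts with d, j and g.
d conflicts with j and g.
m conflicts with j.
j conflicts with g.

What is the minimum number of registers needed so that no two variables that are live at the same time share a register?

4

k, d, j, g are mutually in conflict, so at least 4 registers are needed.
4 registers suffice: register 1 → {j}; register 2 → {k, m}; register 3 → {g}; register 4 → {d}. No two conflicting variables share a register.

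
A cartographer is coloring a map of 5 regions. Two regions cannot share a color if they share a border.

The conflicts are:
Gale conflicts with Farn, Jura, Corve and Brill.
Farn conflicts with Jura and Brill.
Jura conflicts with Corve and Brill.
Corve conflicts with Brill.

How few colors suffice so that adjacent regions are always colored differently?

Gale, Farn, Jura, Brill are mutually in conflict, so at least 4 colors are needed.
4 colors suffice: color 1 → {Brill}; color 2 → {Jura}; color 3 → {Gale}; color 4 → {Farn, Corve}. Every pair that conflicts lands in different colors.

4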